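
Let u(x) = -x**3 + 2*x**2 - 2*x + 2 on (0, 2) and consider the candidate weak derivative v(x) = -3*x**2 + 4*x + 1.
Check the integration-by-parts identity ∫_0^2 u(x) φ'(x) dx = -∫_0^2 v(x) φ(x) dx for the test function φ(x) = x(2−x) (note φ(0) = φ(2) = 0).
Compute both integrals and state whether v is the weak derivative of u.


LHS = 32/15, RHS = -28/15. No, v is not the weak derivative of u.

u(x) = -x**3 + 2*x**2 - 2*x + 2, classical derivative u'(x) = -3*x**2 + 4*x - 2.
φ(x) = x(2−x), so φ'(x) = 2 - 2*x.
Note φ(0) = φ(2) = 0, so the boundary term u·φ vanishes.
LHS = ∫_0^2 u(x) φ'(x) dx = ∫_0^2 (2*x^4 - 6*x^3 + 8*x^2 - 8*x + 4) dx. Term by term:
  ∫_0^2 2*x^4 dx = 64/5;  ∫_0^2 -6*x^3 dx = -24;  ∫_0^2 8*x^2 dx = 64/3;
  ∫_0^2 -8*x dx = -16;  ∫_0^2 4 dx = 8.
Sum: 64/5 − 24 + 64/3 − 16 + 8 = 32/15.
So LHS = 32/15.
∫_0^2 v(x) φ(x) dx = ∫_0^2 (3*x^4 - 10*x^3 + 7*x^2 + 2*x) dx. Term by term:
  ∫_0^2 3*x^4 dx = 96/5;  ∫_0^2 -10*x^3 dx = -40;  ∫_0^2 7*x^2 dx = 56/3;
  ∫_0^2 2*x dx = 4.
Sum: 96/5 − 40 + 56/3 + 4 = 28/15.
So RHS = -∫_0^2 v(x) φ(x) dx = -28/15.
LHS − RHS = 4 ≠ 0, so the identity fails.
(For a valid weak derivative the identity must hold for EVERY test function, in particular this one. The failure shows v is NOT the weak derivative of u.)
Correct weak derivative would be u'(x) = -3*x**2 + 4*x - 2.


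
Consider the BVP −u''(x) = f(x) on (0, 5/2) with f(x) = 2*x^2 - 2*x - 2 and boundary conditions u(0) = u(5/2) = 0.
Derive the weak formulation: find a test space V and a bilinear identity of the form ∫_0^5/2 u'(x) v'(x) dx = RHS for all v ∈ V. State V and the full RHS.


V = H^1_0(0, 5/2) (so v(0) = v(5/2) = 0); weak form: ∫_0^5/2 u'v' dx = ∫_0^5/2 (2*x^2 - 2*x - 2) v dx for all v ∈ V.

Multiply both sides by a test function v and integrate from 0 to 5/2:
  ∫_0^5/2 −u''(x) v(x) dx = ∫_0^5/2 f(x) v(x) dx.
Integrate the LHS by parts once:
  ∫_0^5/2 −u'' v dx = −[u'(x) v(x)]_0^5/2 + ∫_0^5/2 u'(x) v'(x) dx.
Thus ∫_0^5/2 u'(x) v'(x) dx = ∫_0^5/2 f(x) v(x) dx + [u'(x) v(x)]_0^5/2.
Choose V so that boundary terms are either known or forced to vanish.
u is Dirichlet: u(0) = u(5/2) = 0. Let V = H^1_0(0, 5/2); then v(0) = v(5/2) = 0, and [u' v]_0^5/2 = 0.
Weak formulation: find u (satisfying any essential BC) such that ∫_0^5/2 u'(x) v'(x) dx = ∫_0^5/2 f v dx for all v ∈ V.
Substituting f(x) = 2*x^2 - 2*x - 2, the right-hand side is ∫_0^5/2 (2*x^2 - 2*x - 2) v dx.


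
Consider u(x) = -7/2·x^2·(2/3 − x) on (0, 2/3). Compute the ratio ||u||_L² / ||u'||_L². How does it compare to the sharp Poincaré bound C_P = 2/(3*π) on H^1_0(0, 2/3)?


||u||_L² / ||u'||_L² = sqrt(14)/21 < C_P = 2/(3*π).

u(x) = -7/2·x^2·(2/3 − x), so u'(x) = 7*x*(9*x - 4)/6.
u(x) = -7/2·x^2·(2/3 − x) vanishes at x = 0 and x = 2/3, so u ∈ H^1_0(0, 2/3). Differentiate via the product rule and integrate the resulting polynomials term by term.
  ∫_0^2/3 u² dx = ∫_0^2/3 (49*x^6/4 - 49*x^5/3 + 49*x^4/9) dx. Term by term:
    ∫_0^2/3 49*x^6/4 dx = 224/2187;  ∫_0^2/3 -49*x^5/3 dx = -1568/6561;  ∫_0^2/3 49*x^4/9 dx = 1568/10935.
  Sum: 224/2187 − 1568/6561 + 1568/10935 = 224/32805.
  ∫_0^2/3 (u')² dx = ∫_0^2/3 (441*x^4/4 - 98*x^3 + 196*x^2/9) dx. Term by term:
    ∫_0^2/3 441*x^4/4 dx = 392/135;  ∫_0^2/3 -98*x^3 dx = -392/81;  ∫_0^2/3 196*x^2/9 dx = 1568/729.
  Sum: 392/135 − 392/81 + 1568/729 = 784/3645.
∫_0^2/3 u² dx = 224/32805, so ||u||_L² = 4*sqrt(70)/405.
∫_0^2/3 (u')² dx = 784/3645, so ||u'||_L² = 28*sqrt(5)/135.
Ratio ||u||_L² / ||u'||_L² = sqrt(14)/21.
Sharp Poincaré constant on H^1_0(0, 2/3) is C_P = L/π = 2/(3*π), achieved by sin(3*π/2·x).
A polynomial bump cannot attain the sharp Poincaré constant (only the first sine eigenfunction does), so the ratio is strictly less than C_P, consistent with ||u||_L² ≤ C_P ||u'||_L².


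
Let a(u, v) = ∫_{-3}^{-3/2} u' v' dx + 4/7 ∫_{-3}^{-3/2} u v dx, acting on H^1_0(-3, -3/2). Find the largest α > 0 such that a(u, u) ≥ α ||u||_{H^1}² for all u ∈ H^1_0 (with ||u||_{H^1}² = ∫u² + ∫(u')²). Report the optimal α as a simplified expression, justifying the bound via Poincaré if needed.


α = 4*(9 + 7*π^2)/(7*(9 + 4*π^2))

Coercivity of a(·,·) on H^1_0(-3, -3/2) means a(u, u) ≥ α ||u||_{H^1}² for every u ∈ H^1_0.
The interval has length L = 3/2, and Poincaré/coercivity depend only on L. Here a(u, u) = ∫(u')² + (4/7)·∫u².
Here 0 < c = 4/7 < 1. The condition a(u,u) ≥ α||u||_{H^1}² reads (1−α)∫(u')² ≥ (α−c)∫u². Any admissible α is ≤ 1 (rapidly oscillating u have ∫u²/∫(u')² → 0), and α = 1 would force 0 ≥ (1−c)∫u², impossible since c < 1; so 1−α > 0. By the sharp Poincaré inequality on H^1_0 of an interval of length L, ∫(u')² ≥ (π/L)²∫u² with equality for the first sine mode sin(π(x−x₀)/L) (x₀ the left endpoint), so the inequality holds for all u iff (1−α)(π/L)² ≥ α − c, i.e. α ≤ ((π/L)² + c)/((π/L)² + 1) = (1 + c(L/π)²)/(1 + (L/π)²). With (π/L)² = 4*π^2/9 and c = 4/7, the largest admissible constant is α = ((π/L)² + c)/((π/L)² + 1).
Simplifying, α = 4*(9 + 7*π^2)/(7*(9 + 4*π^2)).


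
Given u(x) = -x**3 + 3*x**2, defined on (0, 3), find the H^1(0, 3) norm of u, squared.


||u||_{H^1}^2 = 1863/35

The H^1 norm (squared) on an interval (0, L) is
  ||u||_{H^1}^2 = ∫_0^L u(x)^2 dx + ∫_0^L u'(x)^2 dx.
Compute u'(x) = -3*x**2 + 6*x.
Then u(x)^2 = x**6 - 6*x**5 + 9*x**4 and u'(x)^2 = 9*x**4 - 36*x**3 + 36*x**2.
Integrate each monomial from 0 to 3 using ∫_0^3 c·x^n dx = c·3^(n+1)/(n+1):
  ∫_0^3 u(x)^2 dx = ∫_0^3 (x^6 - 6*x^5 + 9*x^4) dx. Term by term:
    ∫_0^3 x^6 dx = 2187/7;  ∫_0^3 -6*x^5 dx = -729;  ∫_0^3 9*x^4 dx = 2187/5.
  Sum: 2187/7 − 729 + 2187/5 = 729/35.
  ∫_0^3 u'(x)^2 dx = ∫_0^3 (9*x^4 - 36*x^3 + 36*x^2) dx. Term by term:
    ∫_0^3 9*x^4 dx = 2187/5;  ∫_0^3 -36*x^3 dx = -729;  ∫_0^3 36*x^2 dx = 324.
  Sum: 2187/5 − 729 + 324 = 162/5.
Adding: ||u||_{H^1}^2 = 729/35 + 162/5 = 1863/35.


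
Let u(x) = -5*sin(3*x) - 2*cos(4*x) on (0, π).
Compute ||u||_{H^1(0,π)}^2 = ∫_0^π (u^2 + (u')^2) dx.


||u||_{H^1(0,π)}^2 = -2040/7 + 159*π

u'(x) = 8*sin(4*x) - 15*cos(3*x).
Expand u² and (u')² and integrate term by term on (0, π), using: for integers n ≥ 1, ∫_0^π sin²(nx) dx = ∫_0^π cos²(nx) dx = π/2; for n ≠ n', ∫_0^π sin(nx)sin(n'x) dx = ∫_0^π cos(nx)cos(n'x) dx = 0; and by product-to-sum, ∫_0^π sin(nx)cos(n'x) dx = ½∫_0^π [sin((n+n')x) + sin((n−n')x)] dx, which is 0 when n+n' is even and 2n/(n²−n'²) when n+n' is odd (it need not vanish on (0, π)).
  u² squared terms: (-5)²·∫sin(3x)² dx = 25·π/2 = 25*π/2;  (-2)²·∫cos(4x)² dx = 4·π/2 = 2*π.
  u² cross terms: 2·(-5)·(-2)·∫sin(3x)·cos(4x) dx = 20·(-6/7) = -120/7.
  So ∫_0^π u² dx = 25*π/2 + 2*π − 120/7 = -120/7 + 29*π/2.
  (u')² squared terms: (-15)²·∫cos(3x)² dx = 225·π/2 = 225*π/2;  (8)²·∫sin(4x)² dx = 64·π/2 = 32*π.
  (u')² cross terms: 2·(-15)·(8)·∫cos(3x)·sin(4x) dx = -240·(8/7) = -1920/7.
  So ∫_0^π (u')² dx = 225*π/2 + 32*π − 1920/7 = -1920/7 + 289*π/2.
||u||_{H^1}^2 = (-120/7 + 29*π/2) + (-1920/7 + 289*π/2) = -2040/7 + 159*π.


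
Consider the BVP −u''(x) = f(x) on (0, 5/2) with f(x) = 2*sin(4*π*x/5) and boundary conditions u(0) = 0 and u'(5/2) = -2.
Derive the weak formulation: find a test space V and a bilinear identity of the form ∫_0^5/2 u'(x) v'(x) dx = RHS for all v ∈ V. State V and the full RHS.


V = {v ∈ H^1(0, 5/2) : v(0) = 0} (test functions vanish at x = 0 where u is specified); weak form: ∫_0^5/2 u'v' dx = ∫_0^5/2 (2*sin(4*π*x/5)) v dx − 2·v(5/2) for all v ∈ V.

Multiply both sides by a test function v and integrate from 0 to 5/2:
  ∫_0^5/2 −u''(x) v(x) dx = ∫_0^5/2 f(x) v(x) dx.
Integrate the LHS by parts once:
  ∫_0^5/2 −u'' v dx = −[u'(x) v(x)]_0^5/2 + ∫_0^5/2 u'(x) v'(x) dx.
Thus ∫_0^5/2 u'(x) v'(x) dx = ∫_0^5/2 f(x) v(x) dx + [u'(x) v(x)]_0^5/2.
Choose V so that boundary terms are either known or forced to vanish.
Mixed BC: u(0) = 0 (Dirichlet) and u'(5/2) = -2 (Neumann). Define V = {v ∈ H^1(0, 5/2) : v(0) = 0}. Then [u' v]_0^5/2 = u'(5/2)·v(5/2) − u'(0)·0 = − 2·v(5/2).
Weak formulation: find u (satisfying any essential BC) such that ∫_0^5/2 u'(x) v'(x) dx = ∫_0^5/2 f v dx − 2·v(5/2) for all v ∈ V (Dirichlet at 0 absorbed into V; Neumann datum at x = 5/2 contributes the boundary term).
Substituting f(x) = 2*sin(4*π*x/5), the right-hand side is ∫_0^5/2 (2*sin(4*π*x/5)) v dx − 2·v(5/2).


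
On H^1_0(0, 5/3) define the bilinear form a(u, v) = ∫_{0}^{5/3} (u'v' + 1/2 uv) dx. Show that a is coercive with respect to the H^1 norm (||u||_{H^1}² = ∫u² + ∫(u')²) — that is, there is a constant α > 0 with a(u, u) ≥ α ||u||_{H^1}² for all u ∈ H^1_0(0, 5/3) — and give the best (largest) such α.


α = (25 + 18*π^2)/(2*(25 + 9*π^2))

Coercivity of a(·,·) on H^1_0(0, 5/3) means a(u, u) ≥ α ||u||_{H^1}² for every u ∈ H^1_0.
The interval has length L = 5/3, and Poincaré/coercivity depend only on L. Here a(u, u) = ∫(u')² + (1/2)·∫u².
Here 0 < c = 1/2 < 1. The condition a(u,u) ≥ α||u||_{H^1}² reads (1−α)∫(u')² ≥ (α−c)∫u². Any admissible α is ≤ 1 (rapidly oscillating u have ∫u²/∫(u')² → 0), and α = 1 would force 0 ≥ (1−c)∫u², impossible since c < 1; so 1−α > 0. By the sharp Poincaré inequality on H^1_0 of an interval of length L, ∫(u')² ≥ (π/L)²∫u² with equality for the first sine mode sin(π(x−x₀)/L) (x₀ the left endpoint), so the inequality holds for all u iff (1−α)(π/L)² ≥ α − c, i.e. α ≤ ((π/L)² + c)/((π/L)² + 1) = (1 + c(L/π)²)/(1 + (L/π)²). With (π/L)² = 9*π^2/25 and c = 1/2, the largest admissible constant is α = ((π/L)² + c)/((π/L)² + 1).
Simplifying, α = (25 + 18*π^2)/(2*(25 + 9*π^2)).


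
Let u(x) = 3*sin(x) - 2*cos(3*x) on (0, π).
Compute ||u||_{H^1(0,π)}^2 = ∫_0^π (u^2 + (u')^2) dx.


||u||_{H^1(0,π)}^2 = 29*π

u'(x) = 6*sin(3*x) + 3*cos(x).
Expand u² and (u')² and integrate term by term on (0, π), using: for integers n ≥ 1, ∫_0^π sin²(nx) dx = ∫_0^π cos²(nx) dx = π/2; for n ≠ n', ∫_0^π sin(nx)sin(n'x) dx = ∫_0^π cos(nx)cos(n'x) dx = 0; and by product-to-sum, ∫_0^π sin(nx)cos(n'x) dx = ½∫_0^π [sin((n+n')x) + sin((n−n')x)] dx, which is 0 when n+n' is even and 2n/(n²−n'²) when n+n' is odd (it need not vanish on (0, π)).
  u² squared terms: (-2)²·∫cos(3x)² dx = 4·π/2 = 2*π;  (3)²·∫sin(x)² dx = 9·π/2 = 9*π/2.
  u² cross terms: 2·(-2)·(3)·∫cos(3x)·sin(x) dx = -12·(0) = 0.
  So ∫_0^π u² dx = 2*π + 9*π/2 + 0 = 13*π/2.
  (u')² squared terms: (3)²·∫cos(x)² dx = 9·π/2 = 9*π/2;  (6)²·∫sin(3x)² dx = 36·π/2 = 18*π.
  (u')² cross terms: 2·(3)·(6)·∫cos(x)·sin(3x) dx = 36·(0) = 0.
  So ∫_0^π (u')² dx = 9*π/2 + 18*π + 0 = 45*π/2.
||u||_{H^1}^2 = (13*π/2) + (45*π/2) = 29*π.


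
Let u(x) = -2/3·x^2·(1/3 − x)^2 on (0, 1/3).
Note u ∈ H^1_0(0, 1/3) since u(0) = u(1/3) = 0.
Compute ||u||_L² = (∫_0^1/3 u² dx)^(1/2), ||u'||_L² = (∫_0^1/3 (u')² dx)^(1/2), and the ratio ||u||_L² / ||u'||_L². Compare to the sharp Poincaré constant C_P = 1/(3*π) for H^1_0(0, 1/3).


||u||_L² / ||u'||_L² = sqrt(3)/18 < C_P = 1/(3*π).

u(x) = -2/3·x^2·(1/3 − x)^2, so u'(x) = 4*x*(-18*x^2 + 9*x - 1)/27.
u(x) = -2/3·x^2·(1/3 − x)^2 vanishes at x = 0 and x = 1/3, so u ∈ H^1_0(0, 1/3). Differentiate via the product rule and integrate the resulting polynomials term by term.
  ∫_0^1/3 u² dx = ∫_0^1/3 (4*x^8/9 - 16*x^7/27 + 8*x^6/27 - 16*x^5/243 + 4*x^4/729) dx. Term by term:
    ∫_0^1/3 4*x^8/9 dx = 4/1594323;  ∫_0^1/3 -16*x^7/27 dx = -2/177147;  ∫_0^1/3 8*x^6/27 dx = 8/413343;
    ∫_0^1/3 -16*x^5/243 dx = -8/531441;  ∫_0^1/3 4*x^4/729 dx = 4/885735.
  Sum: 4/1594323 − 2/177147 + 8/413343 − 8/531441 + 4/885735 = 2/55801305.
  ∫_0^1/3 (u')² dx = ∫_0^1/3 (64*x^6/9 - 64*x^5/9 + 208*x^4/81 - 32*x^3/81 + 16*x^2/729) dx. Term by term:
    ∫_0^1/3 64*x^6/9 dx = 64/137781;  ∫_0^1/3 -64*x^5/9 dx = -32/19683;  ∫_0^1/3 208*x^4/81 dx = 208/98415;
    ∫_0^1/3 -32*x^3/81 dx = -8/6561;  ∫_0^1/3 16*x^2/729 dx = 16/59049.
  Sum: 64/137781 − 32/19683 + 208/98415 − 8/6561 + 16/59049 = 8/2066715.
∫_0^1/3 u² dx = 2/55801305, so ||u||_L² = sqrt(210)/76545.
∫_0^1/3 (u')² dx = 8/2066715, so ||u'||_L² = 2*sqrt(70)/8505.
Ratio ||u||_L² / ||u'||_L² = sqrt(3)/18.
Sharp Poincaré constant on H^1_0(0, 1/3) is C_P = L/π = 1/(3*π), achieved by sin(3*π·x).
A polynomial bump cannot attain the sharp Poincaré constant (only the first sine eigenfunction does), so the ratio is strictly less than C_P, consistent with ||u||_L² ≤ C_P ||u'||_L².


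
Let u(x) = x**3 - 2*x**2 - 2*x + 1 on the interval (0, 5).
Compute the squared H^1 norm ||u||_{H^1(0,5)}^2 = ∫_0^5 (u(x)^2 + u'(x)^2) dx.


||u||_{H^1}^2 = 63325/14

The H^1 norm (squared) on an interval (0, L) is
  ||u||_{H^1}^2 = ∫_0^L u(x)^2 dx + ∫_0^L u'(x)^2 dx.
Compute u'(x) = 3*x**2 - 4*x - 2.
Then u(x)^2 = x**6 - 4*x**5 + 10*x**3 - 4*x + 1 and u'(x)^2 = 9*x**4 - 24*x**3 + 4*x**2 + 16*x + 4.
Integrate each monomial from 0 to 5 using ∫_0^5 c·x^n dx = c·5^(n+1)/(n+1):
  ∫_0^5 u(x)^2 dx = ∫_0^5 (x^6 - 4*x^5 + 10*x^3 - 4*x + 1) dx. Term by term:
    ∫_0^5 x^6 dx = 78125/7;  ∫_0^5 -4*x^5 dx = -31250/3;  ∫_0^5 10*x^3 dx = 3125/2;
    ∫_0^5 -4*x dx = -50;  ∫_0^5 1 dx = 5.
  Sum: 78125/7 − 31250/3 + 3125/2 − 50 + 5 = 94985/42.
  ∫_0^5 u'(x)^2 dx = ∫_0^5 (9*x^4 - 24*x^3 + 4*x^2 + 16*x + 4) dx. Term by term:
    ∫_0^5 9*x^4 dx = 5625;  ∫_0^5 -24*x^3 dx = -3750;  ∫_0^5 4*x^2 dx = 500/3;
    ∫_0^5 16*x dx = 200;  ∫_0^5 4 dx = 20.
  Sum: 5625 − 3750 + 500/3 + 200 + 20 = 6785/3.
Adding: ||u||_{H^1}^2 = 94985/42 + 6785/3 = 63325/14.


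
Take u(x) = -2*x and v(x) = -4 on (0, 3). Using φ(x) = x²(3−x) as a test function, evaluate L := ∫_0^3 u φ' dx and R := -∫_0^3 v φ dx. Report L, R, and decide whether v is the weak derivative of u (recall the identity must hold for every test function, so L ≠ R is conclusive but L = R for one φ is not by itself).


LHS = 27/2, RHS = 27. No, v is not the weak derivative of u.

u(x) = -2*x, classical derivative u'(x) = -2.
φ(x) = x²(3−x), so φ'(x) = 3*x*(2 - x).
Note φ(0) = φ(3) = 0, so the boundary term u·φ vanishes.
LHS = ∫_0^3 u(x) φ'(x) dx = ∫_0^3 (6*x^3 - 12*x^2) dx. Term by term:
  ∫_0^3 6*x^3 dx = 243/2;  ∫_0^3 -12*x^2 dx = -108.
Sum: 243/2 − 108 = 27/2.
So LHS = 27/2.
∫_0^3 v(x) φ(x) dx = ∫_0^3 (4*x^3 - 12*x^2) dx. Term by term:
  ∫_0^3 4*x^3 dx = 81;  ∫_0^3 -12*x^2 dx = -108.
Sum: 81 − 108 = -27.
So RHS = -∫_0^3 v(x) φ(x) dx = 27.
LHS − RHS = -27/2 ≠ 0, so the identity fails.
(For a valid weak derivative the identity must hold for EVERY test function, in particular this one. The failure shows v is NOT the weak derivative of u.)
Correct weak derivative would be u'(x) = -2.


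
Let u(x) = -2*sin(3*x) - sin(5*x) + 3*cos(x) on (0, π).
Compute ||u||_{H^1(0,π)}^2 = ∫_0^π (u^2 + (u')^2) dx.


||u||_{H^1(0,π)}^2 = 42*π

u'(x) = -3*sin(x) - 6*cos(3*x) - 5*cos(5*x).
Expand u² and (u')² and integrate term by term on (0, π), using: for integers n ≥ 1, ∫_0^π sin²(nx) dx = ∫_0^π cos²(nx) dx = π/2; for n ≠ n', ∫_0^π sin(nx)sin(n'x) dx = ∫_0^π cos(nx)cos(n'x) dx = 0; and by product-to-sum, ∫_0^π sin(nx)cos(n'x) dx = ½∫_0^π [sin((n+n')x) + sin((n−n')x)] dx, which is 0 when n+n' is even and 2n/(n²−n'²) when n+n' is odd (it need not vanish on (0, π)).
  u² squared terms: (-1)²·∫sin(5x)² dx = 1·π/2 = π/2;  (-2)²·∫sin(3x)² dx = 4·π/2 = 2*π;  (3)²·∫cos(x)² dx = 9·π/2 = 9*π/2.
  u² cross terms: 2·(-1)·(-2)·∫sin(5x)·sin(3x) dx = 4·(0) = 0;  2·(-1)·(3)·∫sin(5x)·cos(x) dx = -6·(0) = 0;  2·(-2)·(3)·∫sin(3x)·cos(x) dx = -12·(0) = 0.
  So ∫_0^π u² dx = π/2 + 2*π + 9*π/2 + 0 + 0 + 0 = 7*π.
  (u')² squared terms: (-6)²·∫cos(3x)² dx = 36·π/2 = 18*π;  (-5)²·∫cos(5x)² dx = 25·π/2 = 25*π/2;  (-3)²·∫sin(x)² dx = 9·π/2 = 9*π/2.
  (u')² cross terms: 2·(-6)·(-5)·∫cos(3x)·cos(5x) dx = 60·(0) = 0;  2·(-6)·(-3)·∫cos(3x)·sin(x) dx = 36·(0) = 0;  2·(-5)·(-3)·∫cos(5x)·sin(x) dx = 30·(0) = 0.
  So ∫_0^π (u')² dx = 18*π + 25*π/2 + 9*π/2 + 0 + 0 + 0 = 35*π.
||u||_{H^1}^2 = (7*π) + (35*π) = 42*π.


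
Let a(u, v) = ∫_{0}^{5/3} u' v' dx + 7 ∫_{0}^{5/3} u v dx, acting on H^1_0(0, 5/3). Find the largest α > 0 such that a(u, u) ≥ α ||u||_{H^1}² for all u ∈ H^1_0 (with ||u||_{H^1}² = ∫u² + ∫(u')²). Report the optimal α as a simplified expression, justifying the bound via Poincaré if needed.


α = 1

Coercivity of a(·,·) on H^1_0(0, 5/3) means a(u, u) ≥ α ||u||_{H^1}² for every u ∈ H^1_0.
The interval has length L = 5/3, and Poincaré/coercivity depend only on L. Here a(u, u) = ∫(u')² + (7)·∫u².
Here c = 7 ≥ 1, so a(u,u) = ∫(u')² + c∫u² ≥ ∫(u')² + ∫u² = ||u||_{H^1}², i.e. α = 1 works. No larger α is possible: a(u,u) ≥ α||u||_{H^1}² means (1−α)∫(u')² ≥ (α−c)∫u², and for the modes u_n = sin(nπ(x−x₀)/L) (x₀ the left endpoint) one has ∫u_n²/∫(u_n')² = (L/(nπ))² → 0, so a(u_n,u_n)/||u_n||_{H^1}² → 1. Hence the optimal constant is α = 1.
Therefore α = 1.


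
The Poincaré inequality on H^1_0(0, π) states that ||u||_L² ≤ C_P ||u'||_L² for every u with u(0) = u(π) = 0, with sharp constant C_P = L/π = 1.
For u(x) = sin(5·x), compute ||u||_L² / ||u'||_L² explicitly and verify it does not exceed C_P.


||u||_L² / ||u'||_L² = 1/5 < C_P = 1.

u(x) = sin(5·x), so u'(x) = 5*cos(5*x).
Writing u(x) = A·sin(kπx/L) with A = 1 and k = 5, use ∫_0^L sin²(kπx/L) dx = L/2 and ∫_0^L cos²(kπx/L) dx = L/2.
u² = 1·sin²(5·x) and (u')² = 25·cos²(5·x), and each of sin², cos² integrates to L/2 = π/2 over (0, π).
∫_0^π u² dx = π/2, so ||u||_L² = sqrt(2)*sqrt(π)/2.
∫_0^π (u')² dx = 25*π/2, so ||u'||_L² = 5*sqrt(2)*sqrt(π)/2.
Ratio ||u||_L² / ||u'||_L² = 1/5.
Sharp Poincaré constant on H^1_0(0, π) is C_P = L/π = 1, achieved by sin(x).
This is the k = 5 harmonic; the ratio L/(kπ) is strictly less than C_P = L/π, consistent with the sharp inequality ||u||_L² ≤ C_P ||u'||_L².


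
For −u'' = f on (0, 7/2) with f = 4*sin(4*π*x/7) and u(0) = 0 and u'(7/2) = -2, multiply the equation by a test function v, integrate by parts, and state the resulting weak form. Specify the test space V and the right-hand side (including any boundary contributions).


V = {v ∈ H^1(0, 7/2) : v(0) = 0} (test functions vanish at x = 0 where u is specified); weak form: ∫_0^7/2 u'v' dx = ∫_0^7/2 (4*sin(4*π*x/7)) v dx − 2·v(7/2) for all v ∈ V.

Multiply both sides by a test function v and integrate from 0 to 7/2:
  ∫_0^7/2 −u''(x) v(x) dx = ∫_0^7/2 f(x) v(x) dx.
Integrate the LHS by parts once:
  ∫_0^7/2 −u'' v dx = −[u'(x) v(x)]_0^7/2 + ∫_0^7/2 u'(x) v'(x) dx.
Thus ∫_0^7/2 u'(x) v'(x) dx = ∫_0^7/2 f(x) v(x) dx + [u'(x) v(x)]_0^7/2.
Choose V so that boundary terms are either known or forced to vanish.
Mixed BC: u(0) = 0 (Dirichlet) and u'(7/2) = -2 (Neumann). Define V = {v ∈ H^1(0, 7/2) : v(0) = 0}. Then [u' v]_0^7/2 = u'(7/2)·v(7/2) − u'(0)·0 = − 2·v(7/2).
Weak formulation: find u (satisfying any essential BC) such that ∫_0^7/2 u'(x) v'(x) dx = ∫_0^7/2 f v dx − 2·v(7/2) for all v ∈ V (Dirichlet at 0 absorbed into V; Neumann datum at x = 7/2 contributes the boundary term).
Substituting f(x) = 4*sin(4*π*x/7), the right-hand side is ∫_0^7/2 (4*sin(4*π*x/7)) v dx − 2·v(7/2).


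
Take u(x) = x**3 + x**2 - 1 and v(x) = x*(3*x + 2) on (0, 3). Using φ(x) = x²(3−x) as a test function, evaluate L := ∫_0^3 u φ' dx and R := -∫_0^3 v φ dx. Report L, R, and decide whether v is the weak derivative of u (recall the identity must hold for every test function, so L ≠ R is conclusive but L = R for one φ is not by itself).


LHS = -486/5, RHS = -486/5. Yes, v = u' weakly.

u(x) = x**3 + x**2 - 1, classical derivative u'(x) = 3*x**2 + 2*x.
φ(x) = x²(3−x), so φ'(x) = 3*x*(2 - x).
Note φ(0) = φ(3) = 0, so the boundary term u·φ vanishes.
LHS = ∫_0^3 u(x) φ'(x) dx = ∫_0^3 (-3*x^5 + 3*x^4 + 6*x^3 + 3*x^2 - 6*x) dx. Term by term:
  ∫_0^3 -3*x^5 dx = -729/2;  ∫_0^3 3*x^4 dx = 729/5;  ∫_0^3 6*x^3 dx = 243/2;
  ∫_0^3 3*x^2 dx = 27;  ∫_0^3 -6*x dx = -27.
Sum: -729/2 + 729/5 + 243/2 + 27 − 27 = -486/5.
So LHS = -486/5.
∫_0^3 v(x) φ(x) dx = ∫_0^3 (-3*x^5 + 7*x^4 + 6*x^3) dx. Term by term:
  ∫_0^3 -3*x^5 dx = -729/2;  ∫_0^3 7*x^4 dx = 1701/5;  ∫_0^3 6*x^3 dx = 243/2.
Sum: -729/2 + 1701/5 + 243/2 = 486/5.
So RHS = -∫_0^3 v(x) φ(x) dx = -486/5.
LHS = RHS, so the identity holds for this test φ.
Moreover u is smooth here and v(x) = u'(x) = 3*x**2 + 2*x pointwise, so the identity holds for every test function. Hence v is the weak derivative of u.


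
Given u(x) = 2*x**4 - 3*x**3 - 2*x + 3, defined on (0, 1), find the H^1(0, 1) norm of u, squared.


||u||_{H^1}^2 = 811/63

The H^1 norm (squared) on an interval (0, L) is
  ||u||_{H^1}^2 = ∫_0^L u(x)^2 dx + ∫_0^L u'(x)^2 dx.
Compute u'(x) = 8*x**3 - 9*x**2 - 2.
Then u(x)^2 = 4*x**8 - 12*x**7 + 9*x**6 - 8*x**5 + 24*x**4 - 18*x**3 + 4*x**2 - 12*x + 9 and u'(x)^2 = 64*x**6 - 144*x**5 + 81*x**4 - 32*x**3 + 36*x**2 + 4.
Integrate each monomial from 0 to 1 using ∫_0^1 c·x^n dx = c·1^(n+1)/(n+1):
  ∫_0^1 u(x)^2 dx = ∫_0^1 (4*x^8 - 12*x^7 + 9*x^6 - 8*x^5 + 24*x^4 - 18*x^3 + 4*x^2 - 12*x + 9) dx. Term by term:
    ∫_0^1 4*x^8 dx = 4/9;  ∫_0^1 -12*x^7 dx = -3/2;  ∫_0^1 9*x^6 dx = 9/7;
    ∫_0^1 -8*x^5 dx = -4/3;  ∫_0^1 24*x^4 dx = 24/5;  ∫_0^1 -18*x^3 dx = -9/2;
    ∫_0^1 4*x^2 dx = 4/3;  ∫_0^1 -12*x dx = -6;  ∫_0^1 9 dx = 9.
  Sum: 4/9 − 3/2 + 9/7 − 4/3 + 24/5 − 9/2 + 4/3 − 6 + 9 = 1112/315.
  ∫_0^1 u'(x)^2 dx = ∫_0^1 (64*x^6 - 144*x^5 + 81*x^4 - 32*x^3 + 36*x^2 + 4) dx. Term by term:
    ∫_0^1 64*x^6 dx = 64/7;  ∫_0^1 -144*x^5 dx = -24;  ∫_0^1 81*x^4 dx = 81/5;
    ∫_0^1 -32*x^3 dx = -8;  ∫_0^1 36*x^2 dx = 12;  ∫_0^1 4 dx = 4.
  Sum: 64/7 − 24 + 81/5 − 8 + 12 + 4 = 327/35.
Adding: ||u||_{H^1}^2 = 1112/315 + 327/35 = 811/63.


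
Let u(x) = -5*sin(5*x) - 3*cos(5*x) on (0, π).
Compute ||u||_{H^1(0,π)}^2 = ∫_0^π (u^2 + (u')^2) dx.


||u||_{H^1(0,π)}^2 = 442*π

u'(x) = 15*sin(5*x) - 25*cos(5*x).
Expand u² and (u')² and integrate term by term on (0, π), using: for integers n ≥ 1, ∫_0^π sin²(nx) dx = ∫_0^π cos²(nx) dx = π/2; for n ≠ n', ∫_0^π sin(nx)sin(n'x) dx = ∫_0^π cos(nx)cos(n'x) dx = 0; and by product-to-sum, ∫_0^π sin(nx)cos(n'x) dx = ½∫_0^π [sin((n+n')x) + sin((n−n')x)] dx, which is 0 when n+n' is even and 2n/(n²−n'²) when n+n' is odd (it need not vanish on (0, π)).
  u² squared terms: (-5)²·∫sin(5x)² dx = 25·π/2 = 25*π/2;  (-3)²·∫cos(5x)² dx = 9·π/2 = 9*π/2.
  u² cross terms: 2·(-5)·(-3)·∫sin(5x)·cos(5x) dx = 30·(0) = 0.
  So ∫_0^π u² dx = 25*π/2 + 9*π/2 + 0 = 17*π.
  (u')² squared terms: (-25)²·∫cos(5x)² dx = 625·π/2 = 625*π/2;  (15)²·∫sin(5x)² dx = 225·π/2 = 225*π/2.
  (u')² cross terms: 2·(-25)·(15)·∫cos(5x)·sin(5x) dx = -750·(0) = 0.
  So ∫_0^π (u')² dx = 625*π/2 + 225*π/2 + 0 = 425*π.
||u||_{H^1}^2 = (17*π) + (425*π) = 442*π.


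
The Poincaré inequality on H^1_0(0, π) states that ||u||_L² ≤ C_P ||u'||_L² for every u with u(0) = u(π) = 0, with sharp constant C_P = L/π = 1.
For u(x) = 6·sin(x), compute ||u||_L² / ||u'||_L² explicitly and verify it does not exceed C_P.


||u||_L² / ||u'||_L² = 1 = C_P.

u(x) = 6·sin(x), so u'(x) = 6*cos(x).
Writing u(x) = A·sin(kπx/L) with A = 6 and k = 1, use ∫_0^L sin²(kπx/L) dx = L/2 and ∫_0^L cos²(kπx/L) dx = L/2.
u² = 36·sin²(x) and (u')² = 36·cos²(x), and each of sin², cos² integrates to L/2 = π/2 over (0, π).
∫_0^π u² dx = 18*π, so ||u||_L² = 3*sqrt(2)*sqrt(π).
∫_0^π (u')² dx = 18*π, so ||u'||_L² = 3*sqrt(2)*sqrt(π).
Ratio ||u||_L² / ||u'||_L² = 1.
Sharp Poincaré constant on H^1_0(0, π) is C_P = L/π = 1, achieved by sin(x).
This is the k = 1 eigenfunction (up to amplitude), so the ratio equals the sharp Poincaré constant exactly.


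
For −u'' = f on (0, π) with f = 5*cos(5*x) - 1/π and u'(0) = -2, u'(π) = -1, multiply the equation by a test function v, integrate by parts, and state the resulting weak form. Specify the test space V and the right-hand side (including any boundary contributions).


V = H^1(0, π) (v unrestricted at boundary; u is determined up to an additive constant); weak form: ∫_0^π u'v' dx = ∫_0^π (5*cos(5*x) - 1/π) v dx − v(π) + 2·v(0) for all v ∈ V.

Multiply both sides by a test function v and integrate from 0 to π:
  ∫_0^π −u''(x) v(x) dx = ∫_0^π f(x) v(x) dx.
Integrate the LHS by parts once:
  ∫_0^π −u'' v dx = −[u'(x) v(x)]_0^π + ∫_0^π u'(x) v'(x) dx.
Thus ∫_0^π u'(x) v'(x) dx = ∫_0^π f(x) v(x) dx + [u'(x) v(x)]_0^π.
Choose V so that boundary terms are either known or forced to vanish.
u has inhomogeneous Neumann u'(0) = -2, u'(π) = -1. [u' v]_0^π = (-1)·v(π) − (-2)·v(0) = − v(π) + 2·v(0). Take V = H^1(0, π); boundary term becomes part of RHS.
Weak formulation: find u (satisfying any essential BC) such that ∫_0^π u'(x) v'(x) dx = ∫_0^π f v dx − v(π) + 2·v(0) for all v ∈ V (Neumann data are natural BCs: they enter the RHS as boundary terms).
Substituting f(x) = 5*cos(5*x) - 1/π, the right-hand side is ∫_0^π (5*cos(5*x) - 1/π) v dx − v(π) + 2·v(0).
Compatibility check (pure Neumann): taking v ≡ 1 ∈ V gives 0 = ∫_0^π f dx + (-1) − (-2), i.e. ∫_0^π f dx must equal u'(0) − u'(π) = -1. Indeed ∫_0^π (5*cos(5*x) - 1/π) dx = -1, so the data are compatible. The solution is then unique only up to an additive constant (fix it e.g. by requiring ∫_0^π u dx = 0).


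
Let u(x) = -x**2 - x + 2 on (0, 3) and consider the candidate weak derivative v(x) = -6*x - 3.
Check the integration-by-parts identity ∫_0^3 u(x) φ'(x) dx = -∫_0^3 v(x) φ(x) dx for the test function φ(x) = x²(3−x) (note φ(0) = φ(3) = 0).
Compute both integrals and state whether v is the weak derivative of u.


LHS = 621/20, RHS = 1863/20. No, v is not the weak derivative of u.

u(x) = -x**2 - x + 2, classical derivative u'(x) = -2*x - 1.
φ(x) = x²(3−x), so φ'(x) = 3*x*(2 - x).
Note φ(0) = φ(3) = 0, so the boundary term u·φ vanishes.
LHS = ∫_0^3 u(x) φ'(x) dx = ∫_0^3 (3*x^4 - 3*x^3 - 12*x^2 + 12*x) dx. Term by term:
  ∫_0^3 3*x^4 dx = 729/5;  ∫_0^3 -3*x^3 dx = -243/4;  ∫_0^3 -12*x^2 dx = -108;
  ∫_0^3 12*x dx = 54.
Sum: 729/5 − 243/4 − 108 + 54 = 621/20.
So LHS = 621/20.
∫_0^3 v(x) φ(x) dx = ∫_0^3 (6*x^4 - 15*x^3 - 9*x^2) dx. Term by term:
  ∫_0^3 6*x^4 dx = 1458/5;  ∫_0^3 -15*x^3 dx = -1215/4;  ∫_0^3 -9*x^2 dx = -81.
Sum: 1458/5 − 1215/4 − 81 = -1863/20.
So RHS = -∫_0^3 v(x) φ(x) dx = 1863/20.
LHS − RHS = -621/10 ≠ 0, so the identity fails.
(For a valid weak derivative the identity must hold for EVERY test function, in particular this one. The failure shows v is NOT the weak derivative of u.)
Correct weak derivative would be u'(x) = -2*x - 1.


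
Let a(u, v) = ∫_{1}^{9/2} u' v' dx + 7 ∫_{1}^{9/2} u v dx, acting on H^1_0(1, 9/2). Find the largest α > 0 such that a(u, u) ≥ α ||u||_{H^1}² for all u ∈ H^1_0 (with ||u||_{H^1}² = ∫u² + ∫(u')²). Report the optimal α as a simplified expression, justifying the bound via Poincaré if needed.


α = 1

Coercivity of a(·,·) on H^1_0(1, 9/2) means a(u, u) ≥ α ||u||_{H^1}² for every u ∈ H^1_0.
The interval has length L = 7/2, and Poincaré/coercivity depend only on L. Here a(u, u) = ∫(u')² + (7)·∫u².
Here c = 7 ≥ 1, so a(u,u) = ∫(u')² + c∫u² ≥ ∫(u')² + ∫u² = ||u||_{H^1}², i.e. α = 1 works. No larger α is possible: a(u,u) ≥ α||u||_{H^1}² means (1−α)∫(u')² ≥ (α−c)∫u², and for the modes u_n = sin(nπ(x−x₀)/L) (x₀ the left endpoint) one has ∫u_n²/∫(u_n')² = (L/(nπ))² → 0, so a(u_n,u_n)/||u_n||_{H^1}² → 1. Hence the optimal constant is α = 1.
Therefore α = 1.


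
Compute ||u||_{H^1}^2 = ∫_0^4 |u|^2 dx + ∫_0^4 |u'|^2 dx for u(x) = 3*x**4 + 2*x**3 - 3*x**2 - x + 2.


||u||_{H^1}^2 = 76357556/105

The H^1 norm (squared) on an interval (0, L) is
  ||u||_{H^1}^2 = ∫_0^L u(x)^2 dx + ∫_0^L u'(x)^2 dx.
Compute u'(x) = 12*x**3 + 6*x**2 - 6*x - 1.
Then u(x)^2 = 9*x**8 + 12*x**7 - 14*x**6 - 18*x**5 + 17*x**4 + 14*x**3 - 11*x**2 - 4*x + 4 and u'(x)^2 = 144*x**6 + 144*x**5 - 108*x**4 - 96*x**3 + 24*x**2 + 12*x + 1.
Integrate each monomial from 0 to 4 using ∫_0^4 c·x^n dx = c·4^(n+1)/(n+1):
  ∫_0^4 u(x)^2 dx = ∫_0^4 (9*x^8 + 12*x^7 - 14*x^6 - 18*x^5 + 17*x^4 + 14*x^3 - 11*x^2 - 4*x + 4) dx. Term by term:
    ∫_0^4 9*x^8 dx = 262144;  ∫_0^4 12*x^7 dx = 98304;  ∫_0^4 -14*x^6 dx = -32768;
    ∫_0^4 -18*x^5 dx = -12288;  ∫_0^4 17*x^4 dx = 17408/5;  ∫_0^4 14*x^3 dx = 896;
    ∫_0^4 -11*x^2 dx = -704/3;  ∫_0^4 -4*x dx = -32;  ∫_0^4 4 dx = 16.
  Sum: 262144 + 98304 − 32768 − 12288 + 17408/5 + 896 − 704/3 − 32 + 16 = 4792784/15.
  ∫_0^4 u'(x)^2 dx = ∫_0^4 (144*x^6 + 144*x^5 - 108*x^4 - 96*x^3 + 24*x^2 + 12*x + 1) dx. Term by term:
    ∫_0^4 144*x^6 dx = 2359296/7;  ∫_0^4 144*x^5 dx = 98304;  ∫_0^4 -108*x^4 dx = -110592/5;
    ∫_0^4 -96*x^3 dx = -6144;  ∫_0^4 24*x^2 dx = 512;  ∫_0^4 12*x dx = 96;
    ∫_0^4 1 dx = 4.
  Sum: 2359296/7 + 98304 − 110592/5 − 6144 + 512 + 96 + 4 = 14269356/35.
Adding: ||u||_{H^1}^2 = 4792784/15 + 14269356/35 = 76357556/105.


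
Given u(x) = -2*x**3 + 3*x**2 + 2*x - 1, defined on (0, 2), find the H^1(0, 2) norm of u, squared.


||u||_{H^1}^2 = 3634/105

The H^1 norm (squared) on an interval (0, L) is
  ||u||_{H^1}^2 = ∫_0^L u(x)^2 dx + ∫_0^L u'(x)^2 dx.
Compute u'(x) = -6*x**2 + 6*x + 2.
Then u(x)^2 = 4*x**6 - 12*x**5 + x**4 + 16*x**3 - 2*x**2 - 4*x + 1 and u'(x)^2 = 36*x**4 - 72*x**3 + 12*x**2 + 24*x + 4.
Integrate each monomial from 0 to 2 using ∫_0^2 c·x^n dx = c·2^(n+1)/(n+1):
  ∫_0^2 u(x)^2 dx = ∫_0^2 (4*x^6 - 12*x^5 + x^4 + 16*x^3 - 2*x^2 - 4*x + 1) dx. Term by term:
    ∫_0^2 4*x^6 dx = 512/7;  ∫_0^2 -12*x^5 dx = -128;  ∫_0^2 x^4 dx = 32/5;
    ∫_0^2 16*x^3 dx = 64;  ∫_0^2 -2*x^2 dx = -16/3;  ∫_0^2 -4*x dx = -8;
    ∫_0^2 1 dx = 2.
  Sum: 512/7 − 128 + 32/5 + 64 − 16/3 − 8 + 2 = 442/105.
  ∫_0^2 u'(x)^2 dx = ∫_0^2 (36*x^4 - 72*x^3 + 12*x^2 + 24*x + 4) dx. Term by term:
    ∫_0^2 36*x^4 dx = 1152/5;  ∫_0^2 -72*x^3 dx = -288;  ∫_0^2 12*x^2 dx = 32;
    ∫_0^2 24*x dx = 48;  ∫_0^2 4 dx = 8.
  Sum: 1152/5 − 288 + 32 + 48 + 8 = 152/5.
Adding: ||u||_{H^1}^2 = 442/105 + 152/5 = 3634/105.


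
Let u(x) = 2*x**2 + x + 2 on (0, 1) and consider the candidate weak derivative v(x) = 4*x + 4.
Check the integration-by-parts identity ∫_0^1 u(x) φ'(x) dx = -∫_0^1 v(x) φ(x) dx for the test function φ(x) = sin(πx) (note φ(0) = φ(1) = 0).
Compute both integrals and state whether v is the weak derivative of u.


LHS = -6/π, RHS = -12/π. No, v is not the weak derivative of u.

u(x) = 2*x**2 + x + 2, classical derivative u'(x) = 4*x + 1.
φ(x) = sin(πx), so φ'(x) = π*cos(π*x).
Note φ(0) = φ(1) = 0, so the boundary term u·φ vanishes.
LHS = ∫_0^1 u(x) φ'(x) dx = ∫_0^1 (2*π*x^2*cos(π*x) + π*x*cos(π*x) + 2*π*cos(π*x)) dx. Term by term:
  ∫_0^1 2*π*cos(π*x) dx = 0;  ∫_0^1 π*x*cos(π*x) dx = -2/π;  ∫_0^1 2*π*x^2*cos(π*x) dx = -4/π.
Sum: 0 − 2/π − 4/π = -6/π.
So LHS = -6/π.
∫_0^1 v(x) φ(x) dx = ∫_0^1 (4*x*sin(π*x) + 4*sin(π*x)) dx. Term by term:
  ∫_0^1 4*sin(π*x) dx = 8/π;  ∫_0^1 4*x*sin(π*x) dx = 4/π.
Sum: 8/π + 4/π = 12/π.
So RHS = -∫_0^1 v(x) φ(x) dx = -12/π.
LHS − RHS = 6/π ≠ 0, so the identity fails.
(For a valid weak derivative the identity must hold for EVERY test function, in particular this one. The failure shows v is NOT the weak derivative of u.)
Correct weak derivative would be u'(x) = 4*x + 1.


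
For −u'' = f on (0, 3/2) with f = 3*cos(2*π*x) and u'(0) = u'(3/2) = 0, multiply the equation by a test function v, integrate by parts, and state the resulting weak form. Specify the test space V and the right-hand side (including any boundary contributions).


V = H^1(0, 3/2) (no boundary constraint on v; u is determined up to an additive constant); weak form: ∫_0^3/2 u'v' dx = ∫_0^3/2 (3*cos(2*π*x)) v dx for all v ∈ V.

Multiply both sides by a test function v and integrate from 0 to 3/2:
  ∫_0^3/2 −u''(x) v(x) dx = ∫_0^3/2 f(x) v(x) dx.
Integrate the LHS by parts once:
  ∫_0^3/2 −u'' v dx = −[u'(x) v(x)]_0^3/2 + ∫_0^3/2 u'(x) v'(x) dx.
Thus ∫_0^3/2 u'(x) v'(x) dx = ∫_0^3/2 f(x) v(x) dx + [u'(x) v(x)]_0^3/2.
Choose V so that boundary terms are either known or forced to vanish.
u has homogeneous Neumann: u'(0) = u'(3/2) = 0. So [u' v]_0^3/2 = 0·v(3/2) − 0·v(0) = 0 for any v; take V = H^1(0, 3/2).
Weak formulation: find u (satisfying any essential BC) such that ∫_0^3/2 u'(x) v'(x) dx = ∫_0^3/2 f v dx for all v ∈ V (homogeneous Neumann, so boundary terms vanish).
Substituting f(x) = 3*cos(2*π*x), the right-hand side is ∫_0^3/2 (3*cos(2*π*x)) v dx.
Compatibility check (pure Neumann): taking v ≡ 1 ∈ V gives 0 = ∫_0^3/2 f dx + (0) − (0), i.e. ∫_0^3/2 f dx must equal u'(0) − u'(3/2) = 0. Indeed ∫_0^3/2 (3*cos(2*π*x)) dx = 0, so the data are compatible. The solution is then unique only up to an additive constant (fix it e.g. by requiring ∫_0^3/2 u dx = 0).


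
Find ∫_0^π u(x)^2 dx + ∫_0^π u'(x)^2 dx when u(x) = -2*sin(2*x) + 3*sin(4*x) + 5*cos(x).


||u||_{H^1(0,π)}^2 = -64/3 + 223*π/2

u'(x) = -5*sin(x) - 4*cos(2*x) + 12*cos(4*x).
Expand u² and (u')² and integrate term by term on (0, π), using: for integers n ≥ 1, ∫_0^π sin²(nx) dx = ∫_0^π cos²(nx) dx = π/2; for n ≠ n', ∫_0^π sin(nx)sin(n'x) dx = ∫_0^π cos(nx)cos(n'x) dx = 0; and by product-to-sum, ∫_0^π sin(nx)cos(n'x) dx = ½∫_0^π [sin((n+n')x) + sin((n−n')x)] dx, which is 0 when n+n' is even and 2n/(n²−n'²) when n+n' is odd (it need not vanish on (0, π)).
  u² squared terms: (-2)²·∫sin(2x)² dx = 4·π/2 = 2*π;  (3)²·∫sin(4x)² dx = 9·π/2 = 9*π/2;  (5)²·∫cos(x)² dx = 25·π/2 = 25*π/2.
  u² cross terms: 2·(-2)·(3)·∫sin(2x)·sin(4x) dx = -12·(0) = 0;  2·(-2)·(5)·∫sin(2x)·cos(x) dx = -20·(4/3) = -80/3;  2·(3)·(5)·∫sin(4x)·cos(x) dx = 30·(8/15) = 16.
  So ∫_0^π u² dx = 2*π + 9*π/2 + 25*π/2 + 0 − 80/3 + 16 = -32/3 + 19*π.
  (u')² squared terms: (-5)²·∫sin(x)² dx = 25·π/2 = 25*π/2;  (-4)²·∫cos(2x)² dx = 16·π/2 = 8*π;  (12)²·∫cos(4x)² dx = 144·π/2 = 72*π.
  (u')² cross terms: 2·(-5)·(-4)·∫sin(x)·cos(2x) dx = 40·(-2/3) = -80/3;  2·(-5)·(12)·∫sin(x)·cos(4x) dx = -120·(-2/15) = 16;  2·(-4)·(12)·∫cos(2x)·cos(4x) dx = -96·(0) = 0.
  So ∫_0^π (u')² dx = 25*π/2 + 8*π + 72*π − 80/3 + 16 + 0 = -32/3 + 185*π/2.
||u||_{H^1}^2 = (-32/3 + 19*π) + (-32/3 + 185*π/2) = -64/3 + 223*π/2.


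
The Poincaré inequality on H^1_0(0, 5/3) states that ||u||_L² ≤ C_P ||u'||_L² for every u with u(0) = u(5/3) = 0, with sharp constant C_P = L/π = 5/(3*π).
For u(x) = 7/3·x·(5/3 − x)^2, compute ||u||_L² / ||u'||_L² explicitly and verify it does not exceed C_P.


||u||_L² / ||u'||_L² = 5*sqrt(14)/42 < C_P = 5/(3*π).

u(x) = 7/3·x·(5/3 − x)^2, so u'(x) = 7*x^2 - 140*x/9 + 175/27.
u(x) = 7/3·x·(5/3 − x)^2 vanishes at x = 0 and x = 5/3, so u ∈ H^1_0(0, 5/3). Differentiate via the product rule and integrate the resulting polynomials term by term.
  ∫_0^5/3 u² dx = ∫_0^5/3 (49*x^6/9 - 980*x^5/27 + 2450*x^4/27 - 24500*x^3/243 + 30625*x^2/729) dx. Term by term:
    ∫_0^5/3 49*x^6/9 dx = 546875/19683;  ∫_0^5/3 -980*x^5/27 dx = -7656250/59049;  ∫_0^5/3 2450*x^4/27 dx = 1531250/6561;
    ∫_0^5/3 -24500*x^3/243 dx = -3828125/19683;  ∫_0^5/3 30625*x^2/729 dx = 3828125/59049.
  Sum: 546875/19683 − 7656250/59049 + 1531250/6561 − 3828125/19683 + 3828125/59049 = 109375/59049.
  ∫_0^5/3 (u')² dx = ∫_0^5/3 (49*x^4 - 1960*x^3/9 + 26950*x^2/81 - 49000*x/243 + 30625/729) dx. Term by term:
    ∫_0^5/3 49*x^4 dx = 30625/243;  ∫_0^5/3 -1960*x^3/9 dx = -306250/729;  ∫_0^5/3 26950*x^2/81 dx = 3368750/6561;
    ∫_0^5/3 -49000*x/243 dx = -612500/2187;  ∫_0^5/3 30625/729 dx = 153125/2187.
  Sum: 30625/243 − 306250/729 + 3368750/6561 − 612500/2187 + 153125/2187 = 61250/6561.
∫_0^5/3 u² dx = 109375/59049, so ||u||_L² = 125*sqrt(7)/243.
∫_0^5/3 (u')² dx = 61250/6561, so ||u'||_L² = 175*sqrt(2)/81.
Ratio ||u||_L² / ||u'||_L² = 5*sqrt(14)/42.
Sharp Poincaré constant on H^1_0(0, 5/3) is C_P = L/π = 5/(3*π), achieved by sin(3*π/5·x).
A polynomial bump cannot attain the sharp Poincaré constant (only the first sine eigenfunction does), so the ratio is strictly less than C_P, consistent with ||u||_L² ≤ C_P ||u'||_L².


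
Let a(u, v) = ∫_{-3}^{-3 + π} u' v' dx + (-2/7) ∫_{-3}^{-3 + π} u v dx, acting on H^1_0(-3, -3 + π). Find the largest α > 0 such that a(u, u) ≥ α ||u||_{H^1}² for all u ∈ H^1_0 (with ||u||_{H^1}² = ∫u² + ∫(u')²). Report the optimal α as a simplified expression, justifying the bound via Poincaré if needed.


α = 5/14

Coercivity of a(·,·) on H^1_0(-3, -3 + π) means a(u, u) ≥ α ||u||_{H^1}² for every u ∈ H^1_0.
The interval has length L = π, and Poincaré/coercivity depend only on L. Here a(u, u) = ∫(u')² + (-2/7)·∫u².
Here c = -2/7 < 0 with |c| < (π/L)² = 1, so coercivity still holds. The condition a(u,u) ≥ α||u||_{H^1}² reads (1−α)∫(u')² ≥ (α−c)∫u². Any admissible α is ≤ 1 (rapidly oscillating u have ∫u²/∫(u')² → 0), and α = 1 would force 0 ≥ (1−c)∫u², impossible since c < 1; so 1−α > 0. By the sharp Poincaré inequality on H^1_0 of an interval of length L, ∫(u')² ≥ (π/L)²∫u² with equality for the first sine mode sin(π(x−x₀)/L) (x₀ the left endpoint), so the inequality holds for all u iff (1−α)(π/L)² ≥ α − c, i.e. α ≤ ((π/L)² + c)/((π/L)² + 1) = (1 + c(L/π)²)/(1 + (L/π)²). (Direct route, valid since c ≤ 0: Poincaré gives c∫u² ≥ c(L/π)²∫(u')², so a(u,u) ≥ (1 + c(L/π)²)∫(u')², while ||u||_{H^1}² ≤ (1 + (L/π)²)∫(u')²; dividing yields the same α.) With (π/L)² = 1 and c = -2/7, the largest admissible constant is α = ((π/L)² + c)/((π/L)² + 1).
Simplifying, α = 5/14.


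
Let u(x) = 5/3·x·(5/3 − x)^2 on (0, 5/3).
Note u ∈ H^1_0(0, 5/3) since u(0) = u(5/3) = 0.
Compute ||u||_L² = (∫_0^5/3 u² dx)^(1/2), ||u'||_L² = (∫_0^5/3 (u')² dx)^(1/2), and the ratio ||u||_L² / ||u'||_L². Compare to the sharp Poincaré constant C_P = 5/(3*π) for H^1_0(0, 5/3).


||u||_L² / ||u'||_L² = 5*sqrt(14)/42 < C_P = 5/(3*π).

u(x) = 5/3·x·(5/3 − x)^2, so u'(x) = 5*x^2 - 100*x/9 + 125/27.
u(x) = 5/3·x·(5/3 − x)^2 vanishes at x = 0 and x = 5/3, so u ∈ H^1_0(0, 5/3). Differentiate via the product rule and integrate the resulting polynomials term by term.
  ∫_0^5/3 u² dx = ∫_0^5/3 (25*x^6/9 - 500*x^5/27 + 1250*x^4/27 - 12500*x^3/243 + 15625*x^2/729) dx. Term by term:
    ∫_0^5/3 25*x^6/9 dx = 1953125/137781;  ∫_0^5/3 -500*x^5/27 dx = -3906250/59049;  ∫_0^5/3 1250*x^4/27 dx = 781250/6561;
    ∫_0^5/3 -12500*x^3/243 dx = -1953125/19683;  ∫_0^5/3 15625*x^2/729 dx = 1953125/59049.
  Sum: 1953125/137781 − 3906250/59049 + 781250/6561 − 1953125/19683 + 1953125/59049 = 390625/413343.
  ∫_0^5/3 (u')² dx = ∫_0^5/3 (25*x^4 - 1000*x^3/9 + 13750*x^2/81 - 25000*x/243 + 15625/729) dx. Term by term:
    ∫_0^5/3 25*x^4 dx = 15625/243;  ∫_0^5/3 -1000*x^3/9 dx = -156250/729;  ∫_0^5/3 13750*x^2/81 dx = 1718750/6561;
    ∫_0^5/3 -25000*x/243 dx = -312500/2187;  ∫_0^5/3 15625/729 dx = 78125/2187.
  Sum: 15625/243 − 156250/729 + 1718750/6561 − 312500/2187 + 78125/2187 = 31250/6561.
∫_0^5/3 u² dx = 390625/413343, so ||u||_L² = 625*sqrt(7)/1701.
∫_0^5/3 (u')² dx = 31250/6561, so ||u'||_L² = 125*sqrt(2)/81.
Ratio ||u||_L² / ||u'||_L² = 5*sqrt(14)/42.
Sharp Poincaré constant on H^1_0(0, 5/3) is C_P = L/π = 5/(3*π), achieved by sin(3*π/5·x).
A polynomial bump cannot attain the sharp Poincaré constant (only the first sine eigenfunction does), so the ratio is strictly less than C_P, consistent with ||u||_L² ≤ C_P ||u'||_L².
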